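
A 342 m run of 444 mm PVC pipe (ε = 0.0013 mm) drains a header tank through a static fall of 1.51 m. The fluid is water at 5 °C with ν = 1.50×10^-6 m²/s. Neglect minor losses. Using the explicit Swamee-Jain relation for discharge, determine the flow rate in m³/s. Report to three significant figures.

Swamee-Jain (Type II): Q = -0.965·√(gD⁵h_f/L)·ln[ε/(3.7D) + √(3.17ν²L/(gD³h_f))]
√(gD⁵h_f/L) = √(9.81·0.444⁵·1.51/342) = 0.02734
ε/(3.7D) = 7.91×10^-7; √(3.17ν²L/(gD³h_f)) = 4.34×10^-5
Q = -0.965·0.02734·ln(4.417×10^-5) = 0.2645 m³/s
Check: V = 1.71 m/s, Re = 5.06×10^5, f = 0.01311, h_f = 1.50 m ≈ 1.51 m ✓

Q ≈ 0.265 m³/s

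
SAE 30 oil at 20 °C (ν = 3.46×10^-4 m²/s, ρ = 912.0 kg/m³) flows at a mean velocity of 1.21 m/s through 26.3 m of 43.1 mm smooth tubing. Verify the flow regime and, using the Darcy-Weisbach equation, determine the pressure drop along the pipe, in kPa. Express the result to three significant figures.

Re = VD/ν = 1.21·0.04310/3.46×10^-4 = 151 → laminar (Re < 2300)
f = 64/Re = 0.4246
h_f = f(L/D)V²/(2g) = 0.4246·(26.3/0.04310)·1.21²/(2·9.81) = 19.33 m
Δp = ρg·h_f = 912.0·9.81·19.33 = 173.0 kPa

Δp ≈ 173 kPa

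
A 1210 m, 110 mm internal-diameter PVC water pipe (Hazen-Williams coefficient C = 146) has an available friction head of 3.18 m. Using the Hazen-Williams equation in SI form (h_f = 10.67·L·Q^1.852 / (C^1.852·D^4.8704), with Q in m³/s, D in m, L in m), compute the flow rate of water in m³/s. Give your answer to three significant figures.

Rearranging: Q = [h_f·C^1.852·D^4.8704 / (10.67·L)]^(1/1.852)
Q = [3.18·146^1.852·0.110^4.8704 / (10.67·1210)]^0.540 = 0.004954 m³/s

Q ≈ 0.00495 m³/s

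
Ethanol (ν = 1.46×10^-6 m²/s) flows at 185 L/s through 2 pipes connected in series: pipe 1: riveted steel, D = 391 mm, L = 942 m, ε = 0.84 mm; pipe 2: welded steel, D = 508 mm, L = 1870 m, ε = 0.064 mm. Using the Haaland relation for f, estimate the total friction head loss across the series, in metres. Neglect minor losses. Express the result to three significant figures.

H ≈ 9.48 m

Pipe 1: V = 1.541 m/s, Re = 4.13×10^5, ε/D = 0.00215, f = 0.02429, h_1 = f(L/D)V²/2g = 7.081 m
Pipe 2: V = 0.9128 m/s, Re = 3.18×10^5, ε/D = 1.26×10^-4, f = 0.01534, h_2 = f(L/D)V²/2g = 2.398 m
Series → Q common, losses add: H = Σh = 9.479 m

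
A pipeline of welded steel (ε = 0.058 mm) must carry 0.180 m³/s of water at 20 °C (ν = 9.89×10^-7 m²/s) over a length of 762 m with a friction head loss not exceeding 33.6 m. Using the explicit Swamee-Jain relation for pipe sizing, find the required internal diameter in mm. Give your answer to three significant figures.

Swamee-Jain (Type III): D = 0.66·[ε^1.25·(LQ²/(gh_f))^4.75 + ν·Q^9.4·(L/(gh_f))^5.2]^0.04
LQ²/(gh_f) = 0.07490; L/(gh_f) = 2.312
Term 1 = ε^1.25·(…)^4.75 = 2.28×10^-11; Term 2 = ν·Q^9.4·(…)^5.2 = 7.71×10^-12
D = 0.66·(2.28×10^-11 + 7.71×10^-12)^0.04 = 0.2506 m = 251 mm
Check: V = 3.65 m/s, Re = 9.25×10^5, f = 0.01517, h_f = 31.3 m ≈ 33.6 m ✓

D ≈ 251 mm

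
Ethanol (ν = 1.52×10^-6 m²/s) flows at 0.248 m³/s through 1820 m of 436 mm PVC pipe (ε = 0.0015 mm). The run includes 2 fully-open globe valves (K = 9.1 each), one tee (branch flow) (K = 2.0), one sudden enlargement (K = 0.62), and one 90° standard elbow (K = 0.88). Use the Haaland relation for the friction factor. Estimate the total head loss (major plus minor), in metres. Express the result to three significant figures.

H_L ≈ 10.8 m

V = 4Q/(πD²) = 1.661 m/s; V²/2g = 0.1406 m
Re = 4.76×10^5, ε/D = 3.44×10^-6 → f = 0.01321 (Haaland)
Major: h_f = f(L/D)·V²/2g = 0.01321·4174·0.1406 = 7.756 m
Minor: ΣK = 21.7; h_m = ΣK·V²/2g = 3.052 m
Total H_L = 7.756 + 3.052 = 10.81 m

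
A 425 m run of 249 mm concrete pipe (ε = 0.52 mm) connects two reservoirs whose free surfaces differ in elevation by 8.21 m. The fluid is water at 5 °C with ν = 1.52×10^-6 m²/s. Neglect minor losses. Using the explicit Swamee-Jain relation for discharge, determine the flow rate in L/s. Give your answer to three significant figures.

Q ≈ 96.1 L/s

Swamee-Jain (Type II): Q = -0.965·√(gD⁵h_f/L)·ln[ε/(3.7D) + √(3.17ν²L/(gD³h_f))]
√(gD⁵h_f/L) = √(9.81·0.249⁵·8.21/425) = 0.01347
ε/(3.7D) = 5.64×10^-4; √(3.17ν²L/(gD³h_f)) = 5.00×10^-5
Q = -0.965·0.01347·ln(6.145×10^-4) = 0.09611 m³/s
Check: V = 1.97 m/s, Re = 3.23×10^5, f = 0.02438, h_f = 8.26 m ≈ 8.21 m ✓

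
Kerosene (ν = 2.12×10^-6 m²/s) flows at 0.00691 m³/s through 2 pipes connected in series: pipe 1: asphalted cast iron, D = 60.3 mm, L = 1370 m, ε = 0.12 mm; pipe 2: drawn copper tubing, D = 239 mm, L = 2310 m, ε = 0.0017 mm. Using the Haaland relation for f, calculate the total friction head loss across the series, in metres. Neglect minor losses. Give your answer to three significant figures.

H ≈ 174 m

Pipe 1: V = 2.420 m/s, Re = 6.88×10^4, ε/D = 0.00199, f = 0.02556, h_1 = f(L/D)V²/2g = 173.3 m
Pipe 2: V = 0.1540 m/s, Re = 1.74×10^4, ε/D = 7.11×10^-6, f = 0.02669, h_2 = f(L/D)V²/2g = 0.3120 m
Series → Q common, losses add: H = Σh = 173.6 m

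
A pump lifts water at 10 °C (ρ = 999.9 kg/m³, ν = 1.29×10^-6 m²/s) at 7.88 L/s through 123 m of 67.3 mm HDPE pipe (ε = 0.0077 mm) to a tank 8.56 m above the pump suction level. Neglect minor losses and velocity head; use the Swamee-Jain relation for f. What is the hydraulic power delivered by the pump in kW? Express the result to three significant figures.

P_hyd ≈ 1.30 kW

V = 4Q/(πD²) = 2.215 m/s; Re = 1.16×10^5; ε/D = 1.14×10^-4; f = 0.01806
h_f = f(L/D)V²/2g = 8.255 m
Total head H = z + h_f = 8.56 + 8.255 = 16.81 m
P_hyd = ρgQH = 999.9·9.81·0.00788·16.81 = 1.300 kW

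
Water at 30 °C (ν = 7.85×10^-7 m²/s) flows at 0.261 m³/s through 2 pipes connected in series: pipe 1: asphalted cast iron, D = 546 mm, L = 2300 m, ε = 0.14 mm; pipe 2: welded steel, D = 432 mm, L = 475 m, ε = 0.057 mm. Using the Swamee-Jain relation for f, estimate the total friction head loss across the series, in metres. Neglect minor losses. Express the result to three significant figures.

Pipe 1: V = 1.115 m/s, Re = 7.75×10^5, ε/D = 2.56×10^-4, f = 0.01556, h_1 = f(L/D)V²/2g = 4.151 m
Pipe 2: V = 1.781 m/s, Re = 9.80×10^5, ε/D = 1.32×10^-4, f = 0.01397, h_2 = f(L/D)V²/2g = 2.483 m
Series → Q common, losses add: H = Σh = 6.634 m

H ≈ 6.63 m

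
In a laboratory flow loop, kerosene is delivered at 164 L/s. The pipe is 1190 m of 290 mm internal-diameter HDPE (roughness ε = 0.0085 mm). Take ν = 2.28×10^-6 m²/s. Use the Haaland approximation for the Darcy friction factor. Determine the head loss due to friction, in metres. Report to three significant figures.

V = 4Q/(πD²) = 4·0.164/(π·0.290²) = 2.483 m/s
Re = VD/ν = 2.483·0.290/2.28×10^-6 = 3.16×10^5 → turbulent
ε/D = 0.0085/290 = 2.93×10^-5
Haaland: f = 0.01446
h_f = f(L/D)V²/(2g) = 0.01446·(1190/0.290)·2.483²/(2·9.81) = 18.65 m

h_f ≈ 18.6 m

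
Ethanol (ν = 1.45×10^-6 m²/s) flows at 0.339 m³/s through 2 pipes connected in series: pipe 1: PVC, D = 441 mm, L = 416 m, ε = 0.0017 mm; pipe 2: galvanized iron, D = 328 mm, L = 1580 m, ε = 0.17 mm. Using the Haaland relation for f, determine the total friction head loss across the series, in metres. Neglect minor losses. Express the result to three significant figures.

Pipe 1: V = 2.219 m/s, Re = 6.75×10^5, ε/D = 3.85×10^-6, f = 0.01244, h_1 = f(L/D)V²/2g = 2.946 m
Pipe 2: V = 4.012 m/s, Re = 9.08×10^5, ε/D = 5.18×10^-4, f = 0.01734, h_2 = f(L/D)V²/2g = 68.52 m
Series → Q common, losses add: H = Σh = 71.47 m

H ≈ 71.5 m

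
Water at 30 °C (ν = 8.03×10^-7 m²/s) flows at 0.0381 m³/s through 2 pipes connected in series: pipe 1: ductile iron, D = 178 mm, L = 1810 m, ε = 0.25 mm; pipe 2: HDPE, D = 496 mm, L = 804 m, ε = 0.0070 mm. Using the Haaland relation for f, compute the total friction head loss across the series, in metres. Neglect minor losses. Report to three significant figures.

Pipe 1: V = 1.531 m/s, Re = 3.39×10^5, ε/D = 0.00140, f = 0.02201, h_1 = f(L/D)V²/2g = 26.74 m
Pipe 2: V = 0.1972 m/s, Re = 1.22×10^5, ε/D = 1.41×10^-5, f = 0.01717, h_2 = f(L/D)V²/2g = 0.05516 m
Series → Q common, losses add: H = Σh = 26.79 m

H ≈ 26.8 m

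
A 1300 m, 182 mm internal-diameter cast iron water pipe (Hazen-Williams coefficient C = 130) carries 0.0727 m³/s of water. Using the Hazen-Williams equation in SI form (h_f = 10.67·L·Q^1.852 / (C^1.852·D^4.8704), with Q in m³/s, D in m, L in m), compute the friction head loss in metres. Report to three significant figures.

h_f = 10.67·1300·0.0727^1.852 / (130^1.852·0.182^4.8704) = 52.77 m

h_f ≈ 52.8 m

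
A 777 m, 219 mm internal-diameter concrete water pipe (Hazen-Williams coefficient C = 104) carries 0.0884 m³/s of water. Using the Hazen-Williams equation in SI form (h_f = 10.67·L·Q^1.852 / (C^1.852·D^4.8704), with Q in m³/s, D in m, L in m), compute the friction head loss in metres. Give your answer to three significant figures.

h_f ≈ 27.8 m

h_f = 10.67·777·0.0884^1.852 / (104^1.852·0.219^4.8704) = 27.81 m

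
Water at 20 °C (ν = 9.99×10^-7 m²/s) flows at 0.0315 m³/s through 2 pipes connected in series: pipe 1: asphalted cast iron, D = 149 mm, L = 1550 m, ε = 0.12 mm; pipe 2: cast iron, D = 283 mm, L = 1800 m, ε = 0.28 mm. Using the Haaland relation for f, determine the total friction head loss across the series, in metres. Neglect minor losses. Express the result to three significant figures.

Pipe 1: V = 1.807 m/s, Re = 2.69×10^5, ε/D = 8.05×10^-4, f = 0.01976, h_1 = f(L/D)V²/2g = 34.20 m
Pipe 2: V = 0.5008 m/s, Re = 1.42×10^5, ε/D = 9.89×10^-4, f = 0.02132, h_2 = f(L/D)V²/2g = 1.733 m
Series → Q common, losses add: H = Σh = 35.93 m

H ≈ 35.9 m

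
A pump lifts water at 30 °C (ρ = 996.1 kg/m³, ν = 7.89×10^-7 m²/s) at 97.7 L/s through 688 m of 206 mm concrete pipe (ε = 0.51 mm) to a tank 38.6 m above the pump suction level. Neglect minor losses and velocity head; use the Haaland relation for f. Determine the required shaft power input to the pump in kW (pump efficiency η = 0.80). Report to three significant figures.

V = 4Q/(πD²) = 2.931 m/s; Re = 7.65×10^5; ε/D = 0.00248; f = 0.02504
h_f = f(L/D)V²/2g = 36.63 m
Total head H = z + h_f = 38.6 + 36.63 = 75.23 m
P_hyd = ρgQH = 996.1·9.81·0.0977·75.23 = 71.82 kW
P_shaft = P_hyd/η = 71.82/0.80 = 89.77 kW

P_shaft ≈ 89.8 kW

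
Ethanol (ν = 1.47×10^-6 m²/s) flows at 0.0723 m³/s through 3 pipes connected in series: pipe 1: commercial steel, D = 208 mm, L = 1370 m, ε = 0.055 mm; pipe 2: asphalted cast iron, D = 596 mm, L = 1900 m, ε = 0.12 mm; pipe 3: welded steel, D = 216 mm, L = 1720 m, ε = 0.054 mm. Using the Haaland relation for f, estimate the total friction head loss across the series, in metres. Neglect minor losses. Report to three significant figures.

H ≈ 51.4 m

Pipe 1: V = 2.128 m/s, Re = 3.01×10^5, ε/D = 2.64×10^-4, f = 0.01654, h_1 = f(L/D)V²/2g = 25.14 m
Pipe 2: V = 0.2592 m/s, Re = 1.05×10^5, ε/D = 2.01×10^-4, f = 0.01859, h_2 = f(L/D)V²/2g = 0.2028 m
Pipe 3: V = 1.973 m/s, Re = 2.90×10^5, ε/D = 2.50×10^-4, f = 0.01650, h_3 = f(L/D)V²/2g = 26.07 m
Series → Q common, losses add: H = Σh = 51.41 m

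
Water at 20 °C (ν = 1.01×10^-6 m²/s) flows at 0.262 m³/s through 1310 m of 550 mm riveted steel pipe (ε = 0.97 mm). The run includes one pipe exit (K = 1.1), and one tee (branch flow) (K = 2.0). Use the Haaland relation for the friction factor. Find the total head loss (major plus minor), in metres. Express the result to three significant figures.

V = 4Q/(πD²) = 1.103 m/s; V²/2g = 0.06198 m
Re = 6.01×10^5, ε/D = 0.00176 → f = 0.02300 (Haaland)
Major: h_f = f(L/D)·V²/2g = 0.02300·2382·0.06198 = 3.395 m
Minor: ΣK = 3.10; h_m = ΣK·V²/2g = 0.1921 m
Total H_L = 3.395 + 0.1921 = 3.587 m

H_L ≈ 3.59 m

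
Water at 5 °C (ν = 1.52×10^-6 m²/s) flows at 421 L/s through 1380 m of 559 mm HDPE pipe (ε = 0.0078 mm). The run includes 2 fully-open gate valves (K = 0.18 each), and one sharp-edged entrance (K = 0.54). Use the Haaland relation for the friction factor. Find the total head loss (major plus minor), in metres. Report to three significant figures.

H_L ≈ 4.85 m

V = 4Q/(πD²) = 1.715 m/s; V²/2g = 0.1500 m
Re = 6.31×10^5, ε/D = 1.40×10^-5 → f = 0.01273 (Haaland)
Major: h_f = f(L/D)·V²/2g = 0.01273·2469·0.1500 = 4.712 m
Minor: ΣK = 0.900; h_m = ΣK·V²/2g = 0.1350 m
Total H_L = 4.712 + 0.1350 = 4.847 m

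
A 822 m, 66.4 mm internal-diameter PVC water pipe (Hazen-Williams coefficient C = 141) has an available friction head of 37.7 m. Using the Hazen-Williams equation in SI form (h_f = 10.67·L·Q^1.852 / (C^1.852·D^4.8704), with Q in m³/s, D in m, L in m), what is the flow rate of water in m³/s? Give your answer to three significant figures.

Rearranging: Q = [h_f·C^1.852·D^4.8704 / (10.67·L)]^(1/1.852)
Q = [37.7·141^1.852·0.0664^4.8704 / (10.67·822)]^0.540 = 0.005941 m³/s

Q ≈ 0.00594 m³/s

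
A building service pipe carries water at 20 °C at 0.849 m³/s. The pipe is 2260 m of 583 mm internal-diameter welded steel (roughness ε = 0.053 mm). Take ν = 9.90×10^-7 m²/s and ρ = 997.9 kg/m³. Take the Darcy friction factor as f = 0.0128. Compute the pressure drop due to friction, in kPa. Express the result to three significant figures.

V = 4Q/(πD²) = 4·0.849/(π·0.583²) = 3.180 m/s
h_f = f(L/D)V²/(2g) = 0.01280·(2260/0.583)·3.180²/(2·9.81) = 25.58 m
Δp = ρg·h_f = 997.9·9.81·25.58 = 250.4 kPa

Δp ≈ 250 kPa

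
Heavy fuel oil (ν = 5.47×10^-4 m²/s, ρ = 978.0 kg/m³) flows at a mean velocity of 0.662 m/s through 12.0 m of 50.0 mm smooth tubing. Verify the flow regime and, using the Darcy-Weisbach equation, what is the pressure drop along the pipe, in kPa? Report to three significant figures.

Δp ≈ 54.4 kPa

Re = VD/ν = 0.662·0.05000/5.47×10^-4 = 60.5 → laminar (Re < 2300)
f = 64/Re = 1.058
h_f = f(L/D)V²/(2g) = 1.058·(12.0/0.05000)·0.662²/(2·9.81) = 5.670 m
Δp = ρg·h_f = 978.0·9.81·5.670 = 54.40 kPa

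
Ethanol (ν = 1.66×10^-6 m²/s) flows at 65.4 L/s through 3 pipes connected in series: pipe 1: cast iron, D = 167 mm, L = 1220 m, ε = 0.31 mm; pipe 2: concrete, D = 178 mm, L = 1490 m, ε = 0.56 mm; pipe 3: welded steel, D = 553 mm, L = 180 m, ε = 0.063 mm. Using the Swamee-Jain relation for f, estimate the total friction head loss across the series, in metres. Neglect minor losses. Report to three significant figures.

H ≈ 159 m

Pipe 1: V = 2.986 m/s, Re = 3.00×10^5, ε/D = 0.00186, f = 0.02375, h_1 = f(L/D)V²/2g = 78.82 m
Pipe 2: V = 2.628 m/s, Re = 2.82×10^5, ε/D = 0.00315, f = 0.02713, h_2 = f(L/D)V²/2g = 79.96 m
Pipe 3: V = 0.2723 m/s, Re = 9.07×10^4, ε/D = 1.14×10^-4, f = 0.01887, h_3 = f(L/D)V²/2g = 0.02321 m
Series → Q common, losses add: H = Σh = 158.8 m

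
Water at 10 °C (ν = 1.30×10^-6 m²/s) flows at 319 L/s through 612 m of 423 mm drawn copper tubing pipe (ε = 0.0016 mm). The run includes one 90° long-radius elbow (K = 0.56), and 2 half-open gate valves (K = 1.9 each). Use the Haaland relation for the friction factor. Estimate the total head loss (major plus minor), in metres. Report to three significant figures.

H_L ≈ 5.80 m

V = 4Q/(πD²) = 2.270 m/s; V²/2g = 0.2626 m
Re = 7.39×10^5, ε/D = 3.78×10^-6 → f = 0.01225 (Haaland)
Major: h_f = f(L/D)·V²/2g = 0.01225·1447·0.2626 = 4.655 m
Minor: ΣK = 4.36; h_m = ΣK·V²/2g = 1.145 m
Total H_L = 4.655 + 1.145 = 5.800 m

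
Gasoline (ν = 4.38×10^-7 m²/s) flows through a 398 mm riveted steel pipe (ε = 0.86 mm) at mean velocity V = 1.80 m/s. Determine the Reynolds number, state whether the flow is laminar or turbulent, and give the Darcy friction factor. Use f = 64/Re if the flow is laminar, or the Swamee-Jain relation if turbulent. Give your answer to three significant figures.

Re ≈ 1.64×10^6; turbulent; f ≈ 0.0241

Re = VD/ν = 1.800·0.398/4.38×10^-7 = 1.64×10^6
Re > 4000 → turbulent; ε/D = 0.00216
Swamee-Jain: f = 0.02407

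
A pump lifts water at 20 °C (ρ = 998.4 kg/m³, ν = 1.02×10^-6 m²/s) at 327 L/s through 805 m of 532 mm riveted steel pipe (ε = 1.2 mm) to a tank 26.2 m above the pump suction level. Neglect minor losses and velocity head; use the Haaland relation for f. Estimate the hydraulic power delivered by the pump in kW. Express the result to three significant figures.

V = 4Q/(πD²) = 1.471 m/s; Re = 7.67×10^5; ε/D = 0.00226; f = 0.02443
h_f = f(L/D)V²/2g = 4.077 m
Total head H = z + h_f = 26.2 + 4.077 = 30.28 m
P_hyd = ρgQH = 998.4·9.81·0.327·30.28 = 96.97 kW

P_hyd ≈ 97.0 kW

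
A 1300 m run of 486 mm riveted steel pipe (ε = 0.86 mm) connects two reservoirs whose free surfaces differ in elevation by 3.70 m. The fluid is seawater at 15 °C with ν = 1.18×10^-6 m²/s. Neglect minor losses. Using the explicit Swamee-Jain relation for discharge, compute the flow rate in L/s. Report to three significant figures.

Swamee-Jain (Type II): Q = -0.965·√(gD⁵h_f/L)·ln[ε/(3.7D) + √(3.17ν²L/(gD³h_f))]
√(gD⁵h_f/L) = √(9.81·0.486⁵·3.70/1300) = 0.02751
ε/(3.7D) = 4.78×10^-4; √(3.17ν²L/(gD³h_f)) = 3.71×10^-5
Q = -0.965·0.02751·ln(5.154×10^-4) = 0.2010 m³/s
Check: V = 1.08 m/s, Re = 4.46×10^5, f = 0.02325, h_f = 3.72 m ≈ 3.70 m ✓

Q ≈ 201 L/s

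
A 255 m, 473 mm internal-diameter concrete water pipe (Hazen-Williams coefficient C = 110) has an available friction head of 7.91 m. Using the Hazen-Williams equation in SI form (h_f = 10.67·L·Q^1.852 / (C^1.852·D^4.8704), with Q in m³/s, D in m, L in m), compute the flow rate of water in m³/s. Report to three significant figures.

Rearranging: Q = [h_f·C^1.852·D^4.8704 / (10.67·L)]^(1/1.852)
Q = [7.91·110^1.852·0.473^4.8704 / (10.67·255)]^0.540 = 0.6557 m³/s

Q ≈ 0.656 m³/s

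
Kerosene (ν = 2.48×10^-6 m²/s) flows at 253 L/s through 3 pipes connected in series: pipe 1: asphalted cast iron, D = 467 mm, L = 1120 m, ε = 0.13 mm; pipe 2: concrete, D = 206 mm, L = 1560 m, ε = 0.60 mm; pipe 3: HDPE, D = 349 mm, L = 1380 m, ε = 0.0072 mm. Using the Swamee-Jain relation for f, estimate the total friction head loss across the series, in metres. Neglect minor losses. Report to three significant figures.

H ≈ 609 m

Pipe 1: V = 1.477 m/s, Re = 2.78×10^5, ε/D = 2.78×10^-4, f = 0.01703, h_1 = f(L/D)V²/2g = 4.542 m
Pipe 2: V = 7.591 m/s, Re = 6.31×10^5, ε/D = 0.00291, f = 0.02626, h_2 = f(L/D)V²/2g = 584.1 m
Pipe 3: V = 2.645 m/s, Re = 3.72×10^5, ε/D = 2.06×10^-5, f = 0.01408, h_3 = f(L/D)V²/2g = 19.85 m
Series → Q common, losses add: H = Σh = 608.5 m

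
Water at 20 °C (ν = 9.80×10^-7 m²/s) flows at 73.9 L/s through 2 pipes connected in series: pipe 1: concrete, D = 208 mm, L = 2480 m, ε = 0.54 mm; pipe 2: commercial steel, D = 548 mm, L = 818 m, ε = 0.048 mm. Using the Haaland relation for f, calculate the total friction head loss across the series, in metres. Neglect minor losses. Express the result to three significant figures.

Pipe 1: V = 2.175 m/s, Re = 4.62×10^5, ε/D = 0.00260, f = 0.02548, h_1 = f(L/D)V²/2g = 73.23 m
Pipe 2: V = 0.3133 m/s, Re = 1.75×10^5, ε/D = 8.76×10^-5, f = 0.01646, h_2 = f(L/D)V²/2g = 0.1229 m
Series → Q common, losses add: H = Σh = 73.35 m

H ≈ 73.3 m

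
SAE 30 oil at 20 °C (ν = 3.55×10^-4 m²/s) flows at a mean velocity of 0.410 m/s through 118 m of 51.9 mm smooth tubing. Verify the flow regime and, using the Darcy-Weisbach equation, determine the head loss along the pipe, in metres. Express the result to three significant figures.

Re = VD/ν = 0.410·0.05190/3.55×10^-4 = 59.9 → laminar (Re < 2300)
f = 64/Re = 1.068
h_f = f(L/D)V²/(2g) = 1.068·(118/0.05190)·0.410²/(2·9.81) = 20.80 m

h_f ≈ 20.8 m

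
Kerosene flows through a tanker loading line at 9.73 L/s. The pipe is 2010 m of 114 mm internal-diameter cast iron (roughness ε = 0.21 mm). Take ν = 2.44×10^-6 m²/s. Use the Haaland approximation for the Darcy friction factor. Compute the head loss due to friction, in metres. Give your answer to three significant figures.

V = 4Q/(πD²) = 4·0.00973/(π·0.114²) = 0.9533 m/s
Re = VD/ν = 0.9533·0.114/2.44×10^-6 = 4.45×10^4 → turbulent
ε/D = 0.21/114 = 0.00184
Haaland: f = 0.02622
h_f = f(L/D)V²/(2g) = 0.02622·(2010/0.114)·0.9533²/(2·9.81) = 21.41 m

h_f ≈ 21.4 m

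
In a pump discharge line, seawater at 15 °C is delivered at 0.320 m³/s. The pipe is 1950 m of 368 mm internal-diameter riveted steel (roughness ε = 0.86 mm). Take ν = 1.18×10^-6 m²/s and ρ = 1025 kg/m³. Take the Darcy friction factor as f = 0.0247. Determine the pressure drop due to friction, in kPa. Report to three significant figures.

Δp ≈ 607 kPa

V = 4Q/(πD²) = 4·0.320/(π·0.368²) = 3.009 m/s
h_f = f(L/D)V²/(2g) = 0.02470·(1950/0.368)·3.009²/(2·9.81) = 60.38 m
Δp = ρg·h_f = 1025·9.81·60.38 = 607.2 kPa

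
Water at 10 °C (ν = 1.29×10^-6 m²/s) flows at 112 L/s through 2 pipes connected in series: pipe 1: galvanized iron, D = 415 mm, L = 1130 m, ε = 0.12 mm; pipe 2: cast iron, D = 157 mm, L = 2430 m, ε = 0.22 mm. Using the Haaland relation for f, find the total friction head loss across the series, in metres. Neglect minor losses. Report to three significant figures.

H ≈ 574 m

Pipe 1: V = 0.8280 m/s, Re = 2.66×10^5, ε/D = 2.89×10^-4, f = 0.01692, h_1 = f(L/D)V²/2g = 1.610 m
Pipe 2: V = 5.785 m/s, Re = 7.04×10^5, ε/D = 0.00140, f = 0.02169, h_2 = f(L/D)V²/2g = 572.7 m
Series → Q common, losses add: H = Σh = 574.3 m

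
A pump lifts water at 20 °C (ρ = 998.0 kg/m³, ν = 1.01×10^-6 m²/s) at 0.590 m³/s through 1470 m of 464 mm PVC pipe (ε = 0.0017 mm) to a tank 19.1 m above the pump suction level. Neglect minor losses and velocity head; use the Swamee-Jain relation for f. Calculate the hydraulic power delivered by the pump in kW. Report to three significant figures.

P_hyd ≈ 234 kW

V = 4Q/(πD²) = 3.489 m/s; Re = 1.60×10^6; ε/D = 3.66×10^-6; f = 0.01086
h_f = f(L/D)V²/2g = 21.35 m
Total head H = z + h_f = 19.1 + 21.35 = 40.45 m
P_hyd = ρgQH = 998.0·9.81·0.590·40.45 = 233.7 kW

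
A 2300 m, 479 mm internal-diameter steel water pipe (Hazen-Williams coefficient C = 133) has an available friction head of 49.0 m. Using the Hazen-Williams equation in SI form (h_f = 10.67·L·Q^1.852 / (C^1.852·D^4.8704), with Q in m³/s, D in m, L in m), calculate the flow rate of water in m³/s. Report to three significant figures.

Rearranging: Q = [h_f·C^1.852·D^4.8704 / (10.67·L)]^(1/1.852)
Q = [49.0·133^1.852·0.479^4.8704 / (10.67·2300)]^0.540 = 0.6691 m³/s

Q ≈ 0.669 m³/s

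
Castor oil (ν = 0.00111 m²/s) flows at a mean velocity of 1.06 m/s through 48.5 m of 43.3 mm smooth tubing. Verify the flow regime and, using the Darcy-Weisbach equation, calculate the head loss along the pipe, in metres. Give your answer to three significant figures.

h_f ≈ 99.3 m

Re = VD/ν = 1.06·0.04330/0.00111 = 41.3 → laminar (Re < 2300)
f = 64/Re = 1.548
h_f = f(L/D)V²/(2g) = 1.548·(48.5/0.04330)·1.06²/(2·9.81) = 99.28 m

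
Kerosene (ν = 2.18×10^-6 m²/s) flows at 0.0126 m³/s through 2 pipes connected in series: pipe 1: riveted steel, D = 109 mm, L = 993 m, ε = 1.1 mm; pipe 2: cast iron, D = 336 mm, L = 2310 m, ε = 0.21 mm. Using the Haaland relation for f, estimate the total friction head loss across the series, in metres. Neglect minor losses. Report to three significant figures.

Pipe 1: V = 1.350 m/s, Re = 6.75×10^4, ε/D = 0.0101, f = 0.03892, h_1 = f(L/D)V²/2g = 32.95 m
Pipe 2: V = 0.1421 m/s, Re = 2.19×10^4, ε/D = 6.25×10^-4, f = 0.02638, h_2 = f(L/D)V²/2g = 0.1867 m
Series → Q common, losses add: H = Σh = 33.13 m

H ≈ 33.1 m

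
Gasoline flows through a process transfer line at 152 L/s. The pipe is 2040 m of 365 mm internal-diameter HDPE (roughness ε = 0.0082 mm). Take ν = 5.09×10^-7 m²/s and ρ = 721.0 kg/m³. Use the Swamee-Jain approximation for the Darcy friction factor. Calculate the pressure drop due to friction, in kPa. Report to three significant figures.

V = 4Q/(πD²) = 4·0.152/(π·0.365²) = 1.453 m/s
Re = VD/ν = 1.453·0.365/5.09×10^-7 = 1.04×10^6 → turbulent
ε/D = 0.0082/365 = 2.25×10^-5
Swamee-Jain: f = 0.01207
h_f = f(L/D)V²/(2g) = 0.01207·(2040/0.365)·1.453²/(2·9.81) = 7.255 m
Δp = ρg·h_f = 721.0·9.81·7.255 = 51.31 kPa

Δp ≈ 51.3 kPa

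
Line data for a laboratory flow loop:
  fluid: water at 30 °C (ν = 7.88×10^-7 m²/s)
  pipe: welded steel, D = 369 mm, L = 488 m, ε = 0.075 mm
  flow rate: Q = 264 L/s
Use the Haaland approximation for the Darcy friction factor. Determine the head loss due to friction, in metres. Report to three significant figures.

V = 4Q/(πD²) = 4·0.264/(π·0.369²) = 2.469 m/s
Re = VD/ν = 2.469·0.369/7.88×10^-7 = 1.16×10^6 → turbulent
ε/D = 0.075/369 = 2.03×10^-4
Haaland: f = 0.01453
h_f = f(L/D)V²/(2g) = 0.01453·(488/0.369)·2.469²/(2·9.81) = 5.970 m

h_f ≈ 5.97 m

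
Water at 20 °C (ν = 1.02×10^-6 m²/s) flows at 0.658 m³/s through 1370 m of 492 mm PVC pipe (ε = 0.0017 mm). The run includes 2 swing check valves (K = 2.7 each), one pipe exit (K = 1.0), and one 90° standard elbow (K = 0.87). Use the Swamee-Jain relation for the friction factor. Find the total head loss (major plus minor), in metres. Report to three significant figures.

H_L ≈ 22.8 m

V = 4Q/(πD²) = 3.461 m/s; V²/2g = 0.6105 m
Re = 1.67×10^6, ε/D = 3.46×10^-6 → f = 0.01079 (Swamee-Jain)
Major: h_f = f(L/D)·V²/2g = 0.01079·2785·0.6105 = 18.34 m
Minor: ΣK = 7.27; h_m = ΣK·V²/2g = 4.439 m
Total H_L = 18.34 + 4.439 = 22.78 m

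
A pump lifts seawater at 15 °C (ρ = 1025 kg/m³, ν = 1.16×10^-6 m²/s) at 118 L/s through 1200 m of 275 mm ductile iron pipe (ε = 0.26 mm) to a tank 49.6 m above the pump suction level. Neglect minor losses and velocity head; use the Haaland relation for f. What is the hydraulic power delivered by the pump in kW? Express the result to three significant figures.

P_hyd ≈ 79.7 kW

V = 4Q/(πD²) = 1.987 m/s; Re = 4.71×10^5; ε/D = 9.45×10^-4; f = 0.01998
h_f = f(L/D)V²/2g = 17.54 m
Total head H = z + h_f = 49.6 + 17.54 = 67.14 m
P_hyd = ρgQH = 1025·9.81·0.118·67.14 = 79.67 kW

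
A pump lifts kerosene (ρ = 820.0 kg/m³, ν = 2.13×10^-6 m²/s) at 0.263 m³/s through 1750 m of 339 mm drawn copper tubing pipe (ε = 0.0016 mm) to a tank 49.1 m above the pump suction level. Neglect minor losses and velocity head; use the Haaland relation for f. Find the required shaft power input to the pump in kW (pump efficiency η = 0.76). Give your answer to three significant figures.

V = 4Q/(πD²) = 2.914 m/s; Re = 4.64×10^5; ε/D = 4.72×10^-6; f = 0.01329
h_f = f(L/D)V²/2g = 29.69 m
Total head H = z + h_f = 49.1 + 29.69 = 78.79 m
P_hyd = ρgQH = 820.0·9.81·0.263·78.79 = 166.7 kW
P_shaft = P_hyd/η = 166.7/0.76 = 219.3 kW

P_shaft ≈ 219 kW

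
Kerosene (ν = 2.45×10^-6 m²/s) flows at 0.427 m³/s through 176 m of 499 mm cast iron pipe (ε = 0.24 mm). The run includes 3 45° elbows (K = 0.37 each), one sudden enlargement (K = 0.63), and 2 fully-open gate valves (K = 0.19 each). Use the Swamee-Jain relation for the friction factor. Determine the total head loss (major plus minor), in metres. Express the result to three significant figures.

H_L ≈ 2.04 m

V = 4Q/(πD²) = 2.183 m/s; V²/2g = 0.2430 m
Re = 4.45×10^5, ε/D = 4.81×10^-4 → f = 0.01777 (Swamee-Jain)
Major: h_f = f(L/D)·V²/2g = 0.01777·352.7·0.2430 = 1.523 m
Minor: ΣK = 2.12; h_m = ΣK·V²/2g = 0.5151 m
Total H_L = 1.523 + 0.5151 = 2.038 m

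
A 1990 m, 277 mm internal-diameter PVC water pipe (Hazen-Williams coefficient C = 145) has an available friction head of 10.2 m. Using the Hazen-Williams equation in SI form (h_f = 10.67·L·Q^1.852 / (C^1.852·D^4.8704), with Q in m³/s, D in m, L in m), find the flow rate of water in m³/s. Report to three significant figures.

Rearranging: Q = [h_f·C^1.852·D^4.8704 / (10.67·L)]^(1/1.852)
Q = [10.2·145^1.852·0.277^4.8704 / (10.67·1990)]^0.540 = 0.08006 m³/s

Q ≈ 0.0801 m³/s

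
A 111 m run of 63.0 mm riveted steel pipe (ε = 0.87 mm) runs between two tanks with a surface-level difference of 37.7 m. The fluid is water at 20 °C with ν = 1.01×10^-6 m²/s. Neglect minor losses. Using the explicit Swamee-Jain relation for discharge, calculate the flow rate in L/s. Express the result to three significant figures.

Q ≈ 9.78 L/s

Swamee-Jain (Type II): Q = -0.965·√(gD⁵h_f/L)·ln[ε/(3.7D) + √(3.17ν²L/(gD³h_f))]
√(gD⁵h_f/L) = √(9.81·0.0630⁵·37.7/111) = 0.001818
ε/(3.7D) = 0.00373; √(3.17ν²L/(gD³h_f)) = 6.23×10^-5
Q = -0.965·0.001818·ln(0.003795) = 0.009781 m³/s
Check: V = 3.14 m/s, Re = 1.96×10^5, f = 0.04281, h_f = 37.9 m ≈ 37.7 m ✓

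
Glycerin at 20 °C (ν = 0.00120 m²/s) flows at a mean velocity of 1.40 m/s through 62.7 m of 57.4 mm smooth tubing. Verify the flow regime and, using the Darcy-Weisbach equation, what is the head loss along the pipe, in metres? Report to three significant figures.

h_f ≈ 104 m

Re = VD/ν = 1.40·0.05740/0.00120 = 67.0 → laminar (Re < 2300)
f = 64/Re = 0.9557
h_f = f(L/D)V²/(2g) = 0.9557·(62.7/0.05740)·1.40²/(2·9.81) = 104.3 m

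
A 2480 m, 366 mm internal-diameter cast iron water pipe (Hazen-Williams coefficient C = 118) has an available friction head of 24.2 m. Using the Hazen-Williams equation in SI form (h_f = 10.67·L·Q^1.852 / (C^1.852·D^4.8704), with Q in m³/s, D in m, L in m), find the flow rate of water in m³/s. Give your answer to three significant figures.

Rearranging: Q = [h_f·C^1.852·D^4.8704 / (10.67·L)]^(1/1.852)
Q = [24.2·118^1.852·0.366^4.8704 / (10.67·2480)]^0.540 = 0.1919 m³/s

Q ≈ 0.192 m³/s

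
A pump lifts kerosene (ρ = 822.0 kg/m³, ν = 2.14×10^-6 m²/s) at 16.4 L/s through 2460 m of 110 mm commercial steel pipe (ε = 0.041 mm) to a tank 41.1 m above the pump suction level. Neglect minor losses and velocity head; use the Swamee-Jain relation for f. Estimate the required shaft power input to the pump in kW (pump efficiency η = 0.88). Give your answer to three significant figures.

V = 4Q/(πD²) = 1.726 m/s; Re = 8.87×10^4; ε/D = 3.73×10^-4; f = 0.02019
h_f = f(L/D)V²/2g = 68.54 m
Total head H = z + h_f = 41.1 + 68.54 = 109.6 m
P_hyd = ρgQH = 822.0·9.81·0.0164·109.6 = 14.50 kW
P_shaft = P_hyd/η = 14.50/0.88 = 16.48 kW

P_shaft ≈ 16.5 kW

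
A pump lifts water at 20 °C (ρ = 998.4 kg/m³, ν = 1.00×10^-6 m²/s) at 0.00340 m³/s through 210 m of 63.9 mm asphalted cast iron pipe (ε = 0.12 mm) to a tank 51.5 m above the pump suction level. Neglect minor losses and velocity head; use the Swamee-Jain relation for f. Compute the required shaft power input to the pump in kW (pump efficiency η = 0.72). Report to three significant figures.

V = 4Q/(πD²) = 1.060 m/s; Re = 6.77×10^4; ε/D = 0.00188; f = 0.02574
h_f = f(L/D)V²/2g = 4.847 m
Total head H = z + h_f = 51.5 + 4.847 = 56.35 m
P_hyd = ρgQH = 998.4·9.81·0.00340·56.35 = 1.876 kW
P_shaft = P_hyd/η = 1.876/0.72 = 2.606 kW

P_shaft ≈ 2.61 kW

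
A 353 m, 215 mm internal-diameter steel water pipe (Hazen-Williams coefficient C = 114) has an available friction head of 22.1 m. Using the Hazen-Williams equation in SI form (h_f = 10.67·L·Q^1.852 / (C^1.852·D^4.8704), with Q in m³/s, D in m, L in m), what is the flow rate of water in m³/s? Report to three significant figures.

Q ≈ 0.125 m³/s

Rearranging: Q = [h_f·C^1.852·D^4.8704 / (10.67·L)]^(1/1.852)
Q = [22.1·114^1.852·0.215^4.8704 / (10.67·353)]^0.540 = 0.1249 m³/s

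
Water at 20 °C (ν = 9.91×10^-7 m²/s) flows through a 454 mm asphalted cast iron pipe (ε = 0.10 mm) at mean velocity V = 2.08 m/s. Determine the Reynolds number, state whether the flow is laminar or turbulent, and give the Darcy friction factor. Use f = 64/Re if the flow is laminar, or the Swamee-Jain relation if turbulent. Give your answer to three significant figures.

Re ≈ 9.53×10^5; turbulent; f ≈ 0.0150

Re = VD/ν = 2.080·0.454/9.91×10^-7 = 9.53×10^5
Re > 4000 → turbulent; ε/D = 2.20×10^-4
Swamee-Jain: f = 0.01503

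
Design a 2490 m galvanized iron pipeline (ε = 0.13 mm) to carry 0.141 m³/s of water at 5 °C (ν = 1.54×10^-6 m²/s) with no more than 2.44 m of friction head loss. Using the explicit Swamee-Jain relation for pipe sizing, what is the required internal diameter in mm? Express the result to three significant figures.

Swamee-Jain (Type III): D = 0.66·[ε^1.25·(LQ²/(gh_f))^4.75 + ν·Q^9.4·(L/(gh_f))^5.2]^0.04
LQ²/(gh_f) = 2.068; L/(gh_f) = 104.0
Term 1 = ε^1.25·(…)^4.75 = 4.38×10^-4; Term 2 = ν·Q^9.4·(…)^5.2 = 4.78×10^-4
D = 0.66·(4.38×10^-4 + 4.78×10^-4)^0.04 = 0.4989 m = 499 mm
Check: V = 0.721 m/s, Re = 2.34×10^5, f = 0.01722, h_f = 2.28 m ≈ 2.44 m ✓

D ≈ 499 mm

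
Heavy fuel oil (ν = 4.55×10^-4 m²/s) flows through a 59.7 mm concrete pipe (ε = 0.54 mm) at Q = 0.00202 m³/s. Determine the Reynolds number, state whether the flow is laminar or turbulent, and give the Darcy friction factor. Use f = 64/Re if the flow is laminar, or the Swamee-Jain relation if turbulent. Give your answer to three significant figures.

Re ≈ 94.7; laminar; f = 64/Re ≈ 0.676

V = 4Q/(πD²) = 0.7216 m/s
Re = VD/ν = 0.7216·0.0597/4.55×10^-4 = 94.7
Re < 2300 → laminar → f = 64/Re = 0.6759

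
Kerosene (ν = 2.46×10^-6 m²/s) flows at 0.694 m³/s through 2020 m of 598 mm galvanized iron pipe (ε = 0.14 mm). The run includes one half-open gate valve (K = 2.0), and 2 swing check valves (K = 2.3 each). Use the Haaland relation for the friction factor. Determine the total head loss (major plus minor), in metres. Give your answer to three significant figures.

H_L ≈ 18.2 m

V = 4Q/(πD²) = 2.471 m/s; V²/2g = 0.3112 m
Re = 6.01×10^5, ε/D = 2.34×10^-4 → f = 0.01540 (Haaland)
Major: h_f = f(L/D)·V²/2g = 0.01540·3378·0.3112 = 16.19 m
Minor: ΣK = 6.60; h_m = ΣK·V²/2g = 2.054 m
Total H_L = 16.19 + 2.054 = 18.24 m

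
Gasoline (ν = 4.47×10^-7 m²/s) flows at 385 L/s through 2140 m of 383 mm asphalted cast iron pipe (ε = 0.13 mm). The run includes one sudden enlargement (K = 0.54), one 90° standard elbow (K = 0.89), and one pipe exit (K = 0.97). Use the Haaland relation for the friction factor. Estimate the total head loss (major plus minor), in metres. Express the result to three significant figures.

H_L ≈ 50.9 m

V = 4Q/(πD²) = 3.342 m/s; V²/2g = 0.5692 m
Re = 2.86×10^6, ε/D = 3.39×10^-4 → f = 0.01558 (Haaland)
Major: h_f = f(L/D)·V²/2g = 0.01558·5587·0.5692 = 49.55 m
Minor: ΣK = 2.40; h_m = ΣK·V²/2g = 1.366 m
Total H_L = 49.55 + 1.366 = 50.91 m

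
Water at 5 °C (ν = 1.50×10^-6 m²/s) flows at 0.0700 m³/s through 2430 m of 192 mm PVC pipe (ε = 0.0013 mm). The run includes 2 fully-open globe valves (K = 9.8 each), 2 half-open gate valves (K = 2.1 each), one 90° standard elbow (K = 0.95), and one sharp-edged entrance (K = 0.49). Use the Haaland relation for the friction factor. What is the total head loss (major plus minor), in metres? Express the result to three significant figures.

V = 4Q/(πD²) = 2.418 m/s; V²/2g = 0.2979 m
Re = 3.09×10^5, ε/D = 6.77×10^-6 → f = 0.01431 (Haaland)
Major: h_f = f(L/D)·V²/2g = 0.01431·12656·0.2979 = 53.97 m
Minor: ΣK = 25.2; h_m = ΣK·V²/2g = 7.520 m
Total H_L = 53.97 + 7.520 = 61.49 m

H_L ≈ 61.5 m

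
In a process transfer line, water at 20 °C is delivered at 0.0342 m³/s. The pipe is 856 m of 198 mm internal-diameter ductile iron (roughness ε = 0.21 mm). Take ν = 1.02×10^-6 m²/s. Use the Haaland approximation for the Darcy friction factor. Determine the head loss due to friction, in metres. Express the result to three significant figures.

h_f ≈ 5.73 m

V = 4Q/(πD²) = 4·0.0342/(π·0.198²) = 1.111 m/s
Re = VD/ν = 1.111·0.198/1.02×10^-6 = 2.16×10^5 → turbulent
ε/D = 0.21/198 = 0.00106
Haaland: f = 0.02107
h_f = f(L/D)V²/(2g) = 0.02107·(856/0.198)·1.111²/(2·9.81) = 5.728 m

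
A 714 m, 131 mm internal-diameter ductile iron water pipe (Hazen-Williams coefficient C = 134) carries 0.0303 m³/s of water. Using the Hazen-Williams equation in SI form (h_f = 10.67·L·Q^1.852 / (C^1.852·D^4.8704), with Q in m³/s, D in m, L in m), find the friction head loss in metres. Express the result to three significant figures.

h_f = 10.67·714·0.0303^1.852 / (134^1.852·0.131^4.8704) = 26.87 m

h_f ≈ 26.9 m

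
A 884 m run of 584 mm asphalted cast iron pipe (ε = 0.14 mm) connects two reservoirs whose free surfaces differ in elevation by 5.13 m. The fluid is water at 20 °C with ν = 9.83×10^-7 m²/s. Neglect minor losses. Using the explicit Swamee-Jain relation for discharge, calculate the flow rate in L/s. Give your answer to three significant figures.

Q ≈ 565 L/s

Swamee-Jain (Type II): Q = -0.965·√(gD⁵h_f/L)·ln[ε/(3.7D) + √(3.17ν²L/(gD³h_f))]
√(gD⁵h_f/L) = √(9.81·0.584⁵·5.13/884) = 0.06219
ε/(3.7D) = 6.48×10^-5; √(3.17ν²L/(gD³h_f)) = 1.64×10^-5
Q = -0.965·0.06219·ln(8.123×10^-5) = 0.5652 m³/s
Check: V = 2.11 m/s, Re = 1.25×10^6, f = 0.01503, h_f = 5.16 m ≈ 5.13 m ✓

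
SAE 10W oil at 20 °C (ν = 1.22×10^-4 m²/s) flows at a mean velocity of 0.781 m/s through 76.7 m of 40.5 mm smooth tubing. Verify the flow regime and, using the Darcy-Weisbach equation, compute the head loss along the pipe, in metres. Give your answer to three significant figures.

h_f ≈ 14.5 m

Re = VD/ν = 0.781·0.04050/1.22×10^-4 = 259 → laminar (Re < 2300)
f = 64/Re = 0.2469
h_f = f(L/D)V²/(2g) = 0.2469·(76.7/0.04050)·0.781²/(2·9.81) = 14.53 m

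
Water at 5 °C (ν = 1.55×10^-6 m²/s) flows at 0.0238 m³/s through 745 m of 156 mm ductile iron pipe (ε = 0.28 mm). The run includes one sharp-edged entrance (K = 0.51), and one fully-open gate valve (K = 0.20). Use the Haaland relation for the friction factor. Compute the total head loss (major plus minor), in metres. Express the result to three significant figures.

H_L ≈ 9.16 m

V = 4Q/(πD²) = 1.245 m/s; V²/2g = 0.07903 m
Re = 1.25×10^5, ε/D = 0.00179 → f = 0.02412 (Haaland)
Major: h_f = f(L/D)·V²/2g = 0.02412·4776·0.07903 = 9.102 m
Minor: ΣK = 0.710; h_m = ΣK·V²/2g = 0.05611 m
Total H_L = 9.102 + 0.05611 = 9.158 m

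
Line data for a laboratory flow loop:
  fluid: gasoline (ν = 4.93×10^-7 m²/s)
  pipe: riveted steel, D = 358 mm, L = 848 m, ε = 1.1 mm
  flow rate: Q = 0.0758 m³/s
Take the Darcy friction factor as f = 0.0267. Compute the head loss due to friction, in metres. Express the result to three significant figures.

h_f ≈ 1.83 m

V = 4Q/(πD²) = 4·0.0758/(π·0.358²) = 0.7530 m/s
h_f = f(L/D)V²/(2g) = 0.02670·(848/0.358)·0.7530²/(2·9.81) = 1.828 m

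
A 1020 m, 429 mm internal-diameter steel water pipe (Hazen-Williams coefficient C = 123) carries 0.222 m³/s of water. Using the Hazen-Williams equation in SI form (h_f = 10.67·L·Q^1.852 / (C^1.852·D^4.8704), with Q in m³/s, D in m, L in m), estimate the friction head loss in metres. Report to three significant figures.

h_f = 10.67·1020·0.222^1.852 / (123^1.852·0.429^4.8704) = 5.569 m

h_f ≈ 5.57 m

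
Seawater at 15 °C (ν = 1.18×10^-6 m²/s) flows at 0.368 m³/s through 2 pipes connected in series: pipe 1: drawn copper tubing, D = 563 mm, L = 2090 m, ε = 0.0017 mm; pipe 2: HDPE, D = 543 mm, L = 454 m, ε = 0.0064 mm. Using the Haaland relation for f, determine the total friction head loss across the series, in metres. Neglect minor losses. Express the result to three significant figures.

Pipe 1: V = 1.478 m/s, Re = 7.05×10^5, ε/D = 3.02×10^-6, f = 0.01234, h_1 = f(L/D)V²/2g = 5.101 m
Pipe 2: V = 1.589 m/s, Re = 7.31×10^5, ε/D = 1.18×10^-5, f = 0.01239, h_2 = f(L/D)V²/2g = 1.334 m
Series → Q common, losses add: H = Σh = 6.434 m

H ≈ 6.43 m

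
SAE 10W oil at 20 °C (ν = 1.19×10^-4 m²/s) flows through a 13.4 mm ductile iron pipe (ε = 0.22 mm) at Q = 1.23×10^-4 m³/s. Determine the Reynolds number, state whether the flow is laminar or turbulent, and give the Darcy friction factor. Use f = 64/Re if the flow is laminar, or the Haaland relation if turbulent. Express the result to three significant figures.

Re ≈ 98.2; laminar; f = 64/Re ≈ 0.652

V = 4Q/(πD²) = 0.8722 m/s
Re = VD/ν = 0.8722·0.0134/1.19×10^-4 = 98.2
Re < 2300 → laminar → f = 64/Re = 0.6517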